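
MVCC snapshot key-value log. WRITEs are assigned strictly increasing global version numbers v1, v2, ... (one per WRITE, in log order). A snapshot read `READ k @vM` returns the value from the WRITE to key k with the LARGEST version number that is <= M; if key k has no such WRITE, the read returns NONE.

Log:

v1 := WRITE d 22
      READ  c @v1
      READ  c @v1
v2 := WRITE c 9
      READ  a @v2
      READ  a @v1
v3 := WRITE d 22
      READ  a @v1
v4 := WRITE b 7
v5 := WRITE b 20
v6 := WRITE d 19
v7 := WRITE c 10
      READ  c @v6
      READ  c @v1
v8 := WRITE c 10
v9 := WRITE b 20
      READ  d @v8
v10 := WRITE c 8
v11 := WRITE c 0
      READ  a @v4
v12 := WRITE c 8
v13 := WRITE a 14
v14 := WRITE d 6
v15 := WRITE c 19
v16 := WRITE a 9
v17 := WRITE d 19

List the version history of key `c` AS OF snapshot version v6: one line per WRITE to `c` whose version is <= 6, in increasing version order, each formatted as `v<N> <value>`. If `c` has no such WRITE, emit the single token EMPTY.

Answer: v2 9

Derivation:
Scan writes for key=c with version <= 6:
  v1 WRITE d 22 -> skip
  v2 WRITE c 9 -> keep
  v3 WRITE d 22 -> skip
  v4 WRITE b 7 -> skip
  v5 WRITE b 20 -> skip
  v6 WRITE d 19 -> skip
  v7 WRITE c 10 -> drop (> snap)
  v8 WRITE c 10 -> drop (> snap)
  v9 WRITE b 20 -> skip
  v10 WRITE c 8 -> drop (> snap)
  v11 WRITE c 0 -> drop (> snap)
  v12 WRITE c 8 -> drop (> snap)
  v13 WRITE a 14 -> skip
  v14 WRITE d 6 -> skip
  v15 WRITE c 19 -> drop (> snap)
  v16 WRITE a 9 -> skip
  v17 WRITE d 19 -> skip
Collected: [(2, 9)]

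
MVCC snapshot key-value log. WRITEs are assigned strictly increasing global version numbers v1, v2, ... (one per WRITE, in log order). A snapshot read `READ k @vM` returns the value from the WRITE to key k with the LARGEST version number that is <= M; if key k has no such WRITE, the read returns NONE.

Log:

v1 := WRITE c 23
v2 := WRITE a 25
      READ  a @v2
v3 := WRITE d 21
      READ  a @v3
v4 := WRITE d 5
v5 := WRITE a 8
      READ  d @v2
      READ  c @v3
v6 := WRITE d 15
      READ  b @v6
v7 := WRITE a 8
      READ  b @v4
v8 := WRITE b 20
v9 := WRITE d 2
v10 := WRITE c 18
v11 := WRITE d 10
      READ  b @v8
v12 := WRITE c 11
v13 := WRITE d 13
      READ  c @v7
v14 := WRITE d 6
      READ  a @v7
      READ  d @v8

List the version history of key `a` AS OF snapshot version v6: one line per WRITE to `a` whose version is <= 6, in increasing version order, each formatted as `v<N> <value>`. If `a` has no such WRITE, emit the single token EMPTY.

Scan writes for key=a with version <= 6:
  v1 WRITE c 23 -> skip
  v2 WRITE a 25 -> keep
  v3 WRITE d 21 -> skip
  v4 WRITE d 5 -> skip
  v5 WRITE a 8 -> keep
  v6 WRITE d 15 -> skip
  v7 WRITE a 8 -> drop (> snap)
  v8 WRITE b 20 -> skip
  v9 WRITE d 2 -> skip
  v10 WRITE c 18 -> skip
  v11 WRITE d 10 -> skip
  v12 WRITE c 11 -> skip
  v13 WRITE d 13 -> skip
  v14 WRITE d 6 -> skip
Collected: [(2, 25), (5, 8)]

Answer: v2 25
v5 8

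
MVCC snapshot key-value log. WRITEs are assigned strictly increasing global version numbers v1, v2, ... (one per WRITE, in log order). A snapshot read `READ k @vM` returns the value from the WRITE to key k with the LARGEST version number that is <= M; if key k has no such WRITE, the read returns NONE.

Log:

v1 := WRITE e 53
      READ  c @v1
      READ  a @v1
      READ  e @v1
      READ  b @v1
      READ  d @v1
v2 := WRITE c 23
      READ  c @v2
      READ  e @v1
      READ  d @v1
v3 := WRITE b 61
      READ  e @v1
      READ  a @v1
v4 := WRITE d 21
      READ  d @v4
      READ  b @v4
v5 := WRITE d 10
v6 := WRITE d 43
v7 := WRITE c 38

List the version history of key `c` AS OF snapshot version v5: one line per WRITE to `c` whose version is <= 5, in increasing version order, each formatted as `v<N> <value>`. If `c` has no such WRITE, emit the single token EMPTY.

Scan writes for key=c with version <= 5:
  v1 WRITE e 53 -> skip
  v2 WRITE c 23 -> keep
  v3 WRITE b 61 -> skip
  v4 WRITE d 21 -> skip
  v5 WRITE d 10 -> skip
  v6 WRITE d 43 -> skip
  v7 WRITE c 38 -> drop (> snap)
Collected: [(2, 23)]

Answer: v2 23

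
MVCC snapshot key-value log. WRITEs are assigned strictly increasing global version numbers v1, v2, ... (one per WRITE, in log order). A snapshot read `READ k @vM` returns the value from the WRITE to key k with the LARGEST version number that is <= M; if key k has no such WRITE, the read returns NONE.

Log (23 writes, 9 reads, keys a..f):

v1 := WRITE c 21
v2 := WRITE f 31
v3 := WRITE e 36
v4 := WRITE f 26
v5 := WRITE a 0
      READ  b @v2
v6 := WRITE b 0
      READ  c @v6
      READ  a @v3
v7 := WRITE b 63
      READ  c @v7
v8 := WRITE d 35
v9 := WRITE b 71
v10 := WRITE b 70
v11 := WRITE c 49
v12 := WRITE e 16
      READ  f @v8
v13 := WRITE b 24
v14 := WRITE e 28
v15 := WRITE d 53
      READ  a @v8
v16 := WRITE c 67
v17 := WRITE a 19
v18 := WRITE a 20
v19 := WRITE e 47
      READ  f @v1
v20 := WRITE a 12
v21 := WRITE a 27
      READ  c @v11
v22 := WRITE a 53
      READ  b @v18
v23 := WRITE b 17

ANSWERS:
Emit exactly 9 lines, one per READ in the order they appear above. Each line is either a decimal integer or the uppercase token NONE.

Answer: NONE
21
NONE
21
26
0
NONE
49
24

Derivation:
v1: WRITE c=21  (c history now [(1, 21)])
v2: WRITE f=31  (f history now [(2, 31)])
v3: WRITE e=36  (e history now [(3, 36)])
v4: WRITE f=26  (f history now [(2, 31), (4, 26)])
v5: WRITE a=0  (a history now [(5, 0)])
READ b @v2: history=[] -> no version <= 2 -> NONE
v6: WRITE b=0  (b history now [(6, 0)])
READ c @v6: history=[(1, 21)] -> pick v1 -> 21
READ a @v3: history=[(5, 0)] -> no version <= 3 -> NONE
v7: WRITE b=63  (b history now [(6, 0), (7, 63)])
READ c @v7: history=[(1, 21)] -> pick v1 -> 21
v8: WRITE d=35  (d history now [(8, 35)])
v9: WRITE b=71  (b history now [(6, 0), (7, 63), (9, 71)])
v10: WRITE b=70  (b history now [(6, 0), (7, 63), (9, 71), (10, 70)])
v11: WRITE c=49  (c history now [(1, 21), (11, 49)])
v12: WRITE e=16  (e history now [(3, 36), (12, 16)])
READ f @v8: history=[(2, 31), (4, 26)] -> pick v4 -> 26
v13: WRITE b=24  (b history now [(6, 0), (7, 63), (9, 71), (10, 70), (13, 24)])
v14: WRITE e=28  (e history now [(3, 36), (12, 16), (14, 28)])
v15: WRITE d=53  (d history now [(8, 35), (15, 53)])
READ a @v8: history=[(5, 0)] -> pick v5 -> 0
v16: WRITE c=67  (c history now [(1, 21), (11, 49), (16, 67)])
v17: WRITE a=19  (a history now [(5, 0), (17, 19)])
v18: WRITE a=20  (a history now [(5, 0), (17, 19), (18, 20)])
v19: WRITE e=47  (e history now [(3, 36), (12, 16), (14, 28), (19, 47)])
READ f @v1: history=[(2, 31), (4, 26)] -> no version <= 1 -> NONE
v20: WRITE a=12  (a history now [(5, 0), (17, 19), (18, 20), (20, 12)])
v21: WRITE a=27  (a history now [(5, 0), (17, 19), (18, 20), (20, 12), (21, 27)])
READ c @v11: history=[(1, 21), (11, 49), (16, 67)] -> pick v11 -> 49
v22: WRITE a=53  (a history now [(5, 0), (17, 19), (18, 20), (20, 12), (21, 27), (22, 53)])
READ b @v18: history=[(6, 0), (7, 63), (9, 71), (10, 70), (13, 24)] -> pick v13 -> 24
v23: WRITE b=17  (b history now [(6, 0), (7, 63), (9, 71), (10, 70), (13, 24), (23, 17)])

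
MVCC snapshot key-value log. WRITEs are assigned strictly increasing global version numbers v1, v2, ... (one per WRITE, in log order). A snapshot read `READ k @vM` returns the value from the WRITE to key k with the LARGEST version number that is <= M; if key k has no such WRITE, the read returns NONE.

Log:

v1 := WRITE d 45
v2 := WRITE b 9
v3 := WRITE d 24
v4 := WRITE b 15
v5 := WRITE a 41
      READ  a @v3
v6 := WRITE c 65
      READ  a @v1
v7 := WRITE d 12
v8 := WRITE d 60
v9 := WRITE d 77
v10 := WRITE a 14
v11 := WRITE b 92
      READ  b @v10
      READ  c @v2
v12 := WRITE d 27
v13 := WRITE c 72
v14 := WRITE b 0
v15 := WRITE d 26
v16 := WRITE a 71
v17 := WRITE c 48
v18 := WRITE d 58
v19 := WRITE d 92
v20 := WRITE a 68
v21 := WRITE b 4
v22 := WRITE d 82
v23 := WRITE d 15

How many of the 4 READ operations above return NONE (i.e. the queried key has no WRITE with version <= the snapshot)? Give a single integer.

Answer: 3

Derivation:
v1: WRITE d=45  (d history now [(1, 45)])
v2: WRITE b=9  (b history now [(2, 9)])
v3: WRITE d=24  (d history now [(1, 45), (3, 24)])
v4: WRITE b=15  (b history now [(2, 9), (4, 15)])
v5: WRITE a=41  (a history now [(5, 41)])
READ a @v3: history=[(5, 41)] -> no version <= 3 -> NONE
v6: WRITE c=65  (c history now [(6, 65)])
READ a @v1: history=[(5, 41)] -> no version <= 1 -> NONE
v7: WRITE d=12  (d history now [(1, 45), (3, 24), (7, 12)])
v8: WRITE d=60  (d history now [(1, 45), (3, 24), (7, 12), (8, 60)])
v9: WRITE d=77  (d history now [(1, 45), (3, 24), (7, 12), (8, 60), (9, 77)])
v10: WRITE a=14  (a history now [(5, 41), (10, 14)])
v11: WRITE b=92  (b history now [(2, 9), (4, 15), (11, 92)])
READ b @v10: history=[(2, 9), (4, 15), (11, 92)] -> pick v4 -> 15
READ c @v2: history=[(6, 65)] -> no version <= 2 -> NONE
v12: WRITE d=27  (d history now [(1, 45), (3, 24), (7, 12), (8, 60), (9, 77), (12, 27)])
v13: WRITE c=72  (c history now [(6, 65), (13, 72)])
v14: WRITE b=0  (b history now [(2, 9), (4, 15), (11, 92), (14, 0)])
v15: WRITE d=26  (d history now [(1, 45), (3, 24), (7, 12), (8, 60), (9, 77), (12, 27), (15, 26)])
v16: WRITE a=71  (a history now [(5, 41), (10, 14), (16, 71)])
v17: WRITE c=48  (c history now [(6, 65), (13, 72), (17, 48)])
v18: WRITE d=58  (d history now [(1, 45), (3, 24), (7, 12), (8, 60), (9, 77), (12, 27), (15, 26), (18, 58)])
v19: WRITE d=92  (d history now [(1, 45), (3, 24), (7, 12), (8, 60), (9, 77), (12, 27), (15, 26), (18, 58), (19, 92)])
v20: WRITE a=68  (a history now [(5, 41), (10, 14), (16, 71), (20, 68)])
v21: WRITE b=4  (b history now [(2, 9), (4, 15), (11, 92), (14, 0), (21, 4)])
v22: WRITE d=82  (d history now [(1, 45), (3, 24), (7, 12), (8, 60), (9, 77), (12, 27), (15, 26), (18, 58), (19, 92), (22, 82)])
v23: WRITE d=15  (d history now [(1, 45), (3, 24), (7, 12), (8, 60), (9, 77), (12, 27), (15, 26), (18, 58), (19, 92), (22, 82), (23, 15)])
Read results in order: ['NONE', 'NONE', '15', 'NONE']
NONE count = 3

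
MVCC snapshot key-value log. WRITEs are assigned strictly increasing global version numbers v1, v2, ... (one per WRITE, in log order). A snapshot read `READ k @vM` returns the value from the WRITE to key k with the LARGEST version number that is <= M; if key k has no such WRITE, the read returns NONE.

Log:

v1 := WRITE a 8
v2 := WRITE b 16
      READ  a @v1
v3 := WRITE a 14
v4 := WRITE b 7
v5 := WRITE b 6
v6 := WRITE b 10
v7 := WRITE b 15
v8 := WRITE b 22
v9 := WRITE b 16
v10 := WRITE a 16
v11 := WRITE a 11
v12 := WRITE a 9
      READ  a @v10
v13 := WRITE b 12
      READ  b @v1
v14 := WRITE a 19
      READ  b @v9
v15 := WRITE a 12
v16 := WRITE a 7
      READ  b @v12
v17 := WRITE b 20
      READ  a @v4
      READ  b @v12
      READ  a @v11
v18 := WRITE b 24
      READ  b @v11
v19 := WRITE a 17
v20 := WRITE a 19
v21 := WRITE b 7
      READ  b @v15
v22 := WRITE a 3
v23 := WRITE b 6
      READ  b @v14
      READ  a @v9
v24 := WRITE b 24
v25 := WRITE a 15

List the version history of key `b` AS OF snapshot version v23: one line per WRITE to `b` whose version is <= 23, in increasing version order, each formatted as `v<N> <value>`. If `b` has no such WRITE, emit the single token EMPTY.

Answer: v2 16
v4 7
v5 6
v6 10
v7 15
v8 22
v9 16
v13 12
v17 20
v18 24
v21 7
v23 6

Derivation:
Scan writes for key=b with version <= 23:
  v1 WRITE a 8 -> skip
  v2 WRITE b 16 -> keep
  v3 WRITE a 14 -> skip
  v4 WRITE b 7 -> keep
  v5 WRITE b 6 -> keep
  v6 WRITE b 10 -> keep
  v7 WRITE b 15 -> keep
  v8 WRITE b 22 -> keep
  v9 WRITE b 16 -> keep
  v10 WRITE a 16 -> skip
  v11 WRITE a 11 -> skip
  v12 WRITE a 9 -> skip
  v13 WRITE b 12 -> keep
  v14 WRITE a 19 -> skip
  v15 WRITE a 12 -> skip
  v16 WRITE a 7 -> skip
  v17 WRITE b 20 -> keep
  v18 WRITE b 24 -> keep
  v19 WRITE a 17 -> skip
  v20 WRITE a 19 -> skip
  v21 WRITE b 7 -> keep
  v22 WRITE a 3 -> skip
  v23 WRITE b 6 -> keep
  v24 WRITE b 24 -> drop (> snap)
  v25 WRITE a 15 -> skip
Collected: [(2, 16), (4, 7), (5, 6), (6, 10), (7, 15), (8, 22), (9, 16), (13, 12), (17, 20), (18, 24), (21, 7), (23, 6)]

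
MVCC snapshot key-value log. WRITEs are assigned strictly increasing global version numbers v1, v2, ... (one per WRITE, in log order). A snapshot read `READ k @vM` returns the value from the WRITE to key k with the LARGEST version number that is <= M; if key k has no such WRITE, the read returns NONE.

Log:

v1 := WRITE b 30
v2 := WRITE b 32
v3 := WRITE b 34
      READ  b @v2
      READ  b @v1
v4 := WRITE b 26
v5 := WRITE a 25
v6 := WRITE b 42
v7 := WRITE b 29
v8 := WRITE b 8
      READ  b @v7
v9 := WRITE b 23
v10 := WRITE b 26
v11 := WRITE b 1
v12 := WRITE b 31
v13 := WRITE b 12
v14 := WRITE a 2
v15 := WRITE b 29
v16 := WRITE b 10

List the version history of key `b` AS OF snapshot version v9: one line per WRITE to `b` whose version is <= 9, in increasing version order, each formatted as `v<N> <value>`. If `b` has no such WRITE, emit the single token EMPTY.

Answer: v1 30
v2 32
v3 34
v4 26
v6 42
v7 29
v8 8
v9 23

Derivation:
Scan writes for key=b with version <= 9:
  v1 WRITE b 30 -> keep
  v2 WRITE b 32 -> keep
  v3 WRITE b 34 -> keep
  v4 WRITE b 26 -> keep
  v5 WRITE a 25 -> skip
  v6 WRITE b 42 -> keep
  v7 WRITE b 29 -> keep
  v8 WRITE b 8 -> keep
  v9 WRITE b 23 -> keep
  v10 WRITE b 26 -> drop (> snap)
  v11 WRITE b 1 -> drop (> snap)
  v12 WRITE b 31 -> drop (> snap)
  v13 WRITE b 12 -> drop (> snap)
  v14 WRITE a 2 -> skip
  v15 WRITE b 29 -> drop (> snap)
  v16 WRITE b 10 -> drop (> snap)
Collected: [(1, 30), (2, 32), (3, 34), (4, 26), (6, 42), (7, 29), (8, 8), (9, 23)]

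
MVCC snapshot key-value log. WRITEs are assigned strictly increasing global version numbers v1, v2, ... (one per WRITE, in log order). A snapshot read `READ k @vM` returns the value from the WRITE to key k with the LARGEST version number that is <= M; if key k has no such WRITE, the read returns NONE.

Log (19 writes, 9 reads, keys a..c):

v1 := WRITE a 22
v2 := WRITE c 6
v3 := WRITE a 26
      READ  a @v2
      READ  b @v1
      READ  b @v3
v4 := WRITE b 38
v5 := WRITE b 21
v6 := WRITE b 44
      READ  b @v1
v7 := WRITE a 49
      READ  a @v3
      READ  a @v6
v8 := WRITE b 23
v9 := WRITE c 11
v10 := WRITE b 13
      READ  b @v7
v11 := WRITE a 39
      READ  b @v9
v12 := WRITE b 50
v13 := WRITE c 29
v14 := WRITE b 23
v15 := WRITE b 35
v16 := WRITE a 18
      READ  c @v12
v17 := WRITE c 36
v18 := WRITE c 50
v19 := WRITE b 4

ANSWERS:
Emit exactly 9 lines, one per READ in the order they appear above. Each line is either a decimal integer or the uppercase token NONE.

v1: WRITE a=22  (a history now [(1, 22)])
v2: WRITE c=6  (c history now [(2, 6)])
v3: WRITE a=26  (a history now [(1, 22), (3, 26)])
READ a @v2: history=[(1, 22), (3, 26)] -> pick v1 -> 22
READ b @v1: history=[] -> no version <= 1 -> NONE
READ b @v3: history=[] -> no version <= 3 -> NONE
v4: WRITE b=38  (b history now [(4, 38)])
v5: WRITE b=21  (b history now [(4, 38), (5, 21)])
v6: WRITE b=44  (b history now [(4, 38), (5, 21), (6, 44)])
READ b @v1: history=[(4, 38), (5, 21), (6, 44)] -> no version <= 1 -> NONE
v7: WRITE a=49  (a history now [(1, 22), (3, 26), (7, 49)])
READ a @v3: history=[(1, 22), (3, 26), (7, 49)] -> pick v3 -> 26
READ a @v6: history=[(1, 22), (3, 26), (7, 49)] -> pick v3 -> 26
v8: WRITE b=23  (b history now [(4, 38), (5, 21), (6, 44), (8, 23)])
v9: WRITE c=11  (c history now [(2, 6), (9, 11)])
v10: WRITE b=13  (b history now [(4, 38), (5, 21), (6, 44), (8, 23), (10, 13)])
READ b @v7: history=[(4, 38), (5, 21), (6, 44), (8, 23), (10, 13)] -> pick v6 -> 44
v11: WRITE a=39  (a history now [(1, 22), (3, 26), (7, 49), (11, 39)])
READ b @v9: history=[(4, 38), (5, 21), (6, 44), (8, 23), (10, 13)] -> pick v8 -> 23
v12: WRITE b=50  (b history now [(4, 38), (5, 21), (6, 44), (8, 23), (10, 13), (12, 50)])
v13: WRITE c=29  (c history now [(2, 6), (9, 11), (13, 29)])
v14: WRITE b=23  (b history now [(4, 38), (5, 21), (6, 44), (8, 23), (10, 13), (12, 50), (14, 23)])
v15: WRITE b=35  (b history now [(4, 38), (5, 21), (6, 44), (8, 23), (10, 13), (12, 50), (14, 23), (15, 35)])
v16: WRITE a=18  (a history now [(1, 22), (3, 26), (7, 49), (11, 39), (16, 18)])
READ c @v12: history=[(2, 6), (9, 11), (13, 29)] -> pick v9 -> 11
v17: WRITE c=36  (c history now [(2, 6), (9, 11), (13, 29), (17, 36)])
v18: WRITE c=50  (c history now [(2, 6), (9, 11), (13, 29), (17, 36), (18, 50)])
v19: WRITE b=4  (b history now [(4, 38), (5, 21), (6, 44), (8, 23), (10, 13), (12, 50), (14, 23), (15, 35), (19, 4)])

Answer: 22
NONE
NONE
NONE
26
26
44
23
11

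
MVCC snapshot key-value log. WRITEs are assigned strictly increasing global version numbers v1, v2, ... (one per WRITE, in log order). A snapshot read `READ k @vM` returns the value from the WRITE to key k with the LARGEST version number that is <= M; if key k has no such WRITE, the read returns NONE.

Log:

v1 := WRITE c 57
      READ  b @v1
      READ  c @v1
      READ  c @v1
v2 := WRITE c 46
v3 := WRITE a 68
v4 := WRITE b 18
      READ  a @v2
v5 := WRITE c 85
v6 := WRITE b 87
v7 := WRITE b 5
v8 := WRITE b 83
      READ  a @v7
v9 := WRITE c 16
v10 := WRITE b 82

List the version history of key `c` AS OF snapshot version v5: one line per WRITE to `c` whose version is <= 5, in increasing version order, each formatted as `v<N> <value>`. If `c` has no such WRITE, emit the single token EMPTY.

Answer: v1 57
v2 46
v5 85

Derivation:
Scan writes for key=c with version <= 5:
  v1 WRITE c 57 -> keep
  v2 WRITE c 46 -> keep
  v3 WRITE a 68 -> skip
  v4 WRITE b 18 -> skip
  v5 WRITE c 85 -> keep
  v6 WRITE b 87 -> skip
  v7 WRITE b 5 -> skip
  v8 WRITE b 83 -> skip
  v9 WRITE c 16 -> drop (> snap)
  v10 WRITE b 82 -> skip
Collected: [(1, 57), (2, 46), (5, 85)]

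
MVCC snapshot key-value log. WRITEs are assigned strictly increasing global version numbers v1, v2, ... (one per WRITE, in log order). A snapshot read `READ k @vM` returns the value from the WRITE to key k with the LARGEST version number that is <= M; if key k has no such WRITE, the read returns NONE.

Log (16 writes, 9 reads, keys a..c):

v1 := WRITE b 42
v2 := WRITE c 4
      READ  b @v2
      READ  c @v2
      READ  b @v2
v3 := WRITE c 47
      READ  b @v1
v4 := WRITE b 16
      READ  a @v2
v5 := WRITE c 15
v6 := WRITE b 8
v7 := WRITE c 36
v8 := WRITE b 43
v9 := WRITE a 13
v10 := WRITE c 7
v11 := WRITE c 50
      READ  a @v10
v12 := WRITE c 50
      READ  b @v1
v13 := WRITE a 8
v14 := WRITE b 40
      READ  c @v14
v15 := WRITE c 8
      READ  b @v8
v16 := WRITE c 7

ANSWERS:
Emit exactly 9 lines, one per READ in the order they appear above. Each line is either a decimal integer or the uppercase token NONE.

Answer: 42
4
42
42
NONE
13
42
50
43

Derivation:
v1: WRITE b=42  (b history now [(1, 42)])
v2: WRITE c=4  (c history now [(2, 4)])
READ b @v2: history=[(1, 42)] -> pick v1 -> 42
READ c @v2: history=[(2, 4)] -> pick v2 -> 4
READ b @v2: history=[(1, 42)] -> pick v1 -> 42
v3: WRITE c=47  (c history now [(2, 4), (3, 47)])
READ b @v1: history=[(1, 42)] -> pick v1 -> 42
v4: WRITE b=16  (b history now [(1, 42), (4, 16)])
READ a @v2: history=[] -> no version <= 2 -> NONE
v5: WRITE c=15  (c history now [(2, 4), (3, 47), (5, 15)])
v6: WRITE b=8  (b history now [(1, 42), (4, 16), (6, 8)])
v7: WRITE c=36  (c history now [(2, 4), (3, 47), (5, 15), (7, 36)])
v8: WRITE b=43  (b history now [(1, 42), (4, 16), (6, 8), (8, 43)])
v9: WRITE a=13  (a history now [(9, 13)])
v10: WRITE c=7  (c history now [(2, 4), (3, 47), (5, 15), (7, 36), (10, 7)])
v11: WRITE c=50  (c history now [(2, 4), (3, 47), (5, 15), (7, 36), (10, 7), (11, 50)])
READ a @v10: history=[(9, 13)] -> pick v9 -> 13
v12: WRITE c=50  (c history now [(2, 4), (3, 47), (5, 15), (7, 36), (10, 7), (11, 50), (12, 50)])
READ b @v1: history=[(1, 42), (4, 16), (6, 8), (8, 43)] -> pick v1 -> 42
v13: WRITE a=8  (a history now [(9, 13), (13, 8)])
v14: WRITE b=40  (b history now [(1, 42), (4, 16), (6, 8), (8, 43), (14, 40)])
READ c @v14: history=[(2, 4), (3, 47), (5, 15), (7, 36), (10, 7), (11, 50), (12, 50)] -> pick v12 -> 50
v15: WRITE c=8  (c history now [(2, 4), (3, 47), (5, 15), (7, 36), (10, 7), (11, 50), (12, 50), (15, 8)])
READ b @v8: history=[(1, 42), (4, 16), (6, 8), (8, 43), (14, 40)] -> pick v8 -> 43
v16: WRITE c=7  (c history now [(2, 4), (3, 47), (5, 15), (7, 36), (10, 7), (11, 50), (12, 50), (15, 8), (16, 7)])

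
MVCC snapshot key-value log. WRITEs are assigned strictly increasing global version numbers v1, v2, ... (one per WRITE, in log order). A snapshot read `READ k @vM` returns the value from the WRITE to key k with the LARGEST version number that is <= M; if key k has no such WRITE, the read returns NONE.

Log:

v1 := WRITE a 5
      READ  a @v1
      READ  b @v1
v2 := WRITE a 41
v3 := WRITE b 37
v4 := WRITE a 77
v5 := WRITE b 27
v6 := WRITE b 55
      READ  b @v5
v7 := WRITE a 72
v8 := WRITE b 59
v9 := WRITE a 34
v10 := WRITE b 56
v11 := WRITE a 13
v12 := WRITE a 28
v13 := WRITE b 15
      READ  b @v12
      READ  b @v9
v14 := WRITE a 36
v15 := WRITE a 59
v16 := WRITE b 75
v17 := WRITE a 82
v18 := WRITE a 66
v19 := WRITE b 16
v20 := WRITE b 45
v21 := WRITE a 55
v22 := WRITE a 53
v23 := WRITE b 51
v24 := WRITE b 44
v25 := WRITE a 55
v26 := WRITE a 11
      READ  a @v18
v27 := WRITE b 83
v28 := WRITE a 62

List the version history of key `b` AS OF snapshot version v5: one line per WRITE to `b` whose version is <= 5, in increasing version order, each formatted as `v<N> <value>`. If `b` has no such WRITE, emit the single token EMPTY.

Answer: v3 37
v5 27

Derivation:
Scan writes for key=b with version <= 5:
  v1 WRITE a 5 -> skip
  v2 WRITE a 41 -> skip
  v3 WRITE b 37 -> keep
  v4 WRITE a 77 -> skip
  v5 WRITE b 27 -> keep
  v6 WRITE b 55 -> drop (> snap)
  v7 WRITE a 72 -> skip
  v8 WRITE b 59 -> drop (> snap)
  v9 WRITE a 34 -> skip
  v10 WRITE b 56 -> drop (> snap)
  v11 WRITE a 13 -> skip
  v12 WRITE a 28 -> skip
  v13 WRITE b 15 -> drop (> snap)
  v14 WRITE a 36 -> skip
  v15 WRITE a 59 -> skip
  v16 WRITE b 75 -> drop (> snap)
  v17 WRITE a 82 -> skip
  v18 WRITE a 66 -> skip
  v19 WRITE b 16 -> drop (> snap)
  v20 WRITE b 45 -> drop (> snap)
  v21 WRITE a 55 -> skip
  v22 WRITE a 53 -> skip
  v23 WRITE b 51 -> drop (> snap)
  v24 WRITE b 44 -> drop (> snap)
  v25 WRITE a 55 -> skip
  v26 WRITE a 11 -> skip
  v27 WRITE b 83 -> drop (> snap)
  v28 WRITE a 62 -> skip
Collected: [(3, 37), (5, 27)]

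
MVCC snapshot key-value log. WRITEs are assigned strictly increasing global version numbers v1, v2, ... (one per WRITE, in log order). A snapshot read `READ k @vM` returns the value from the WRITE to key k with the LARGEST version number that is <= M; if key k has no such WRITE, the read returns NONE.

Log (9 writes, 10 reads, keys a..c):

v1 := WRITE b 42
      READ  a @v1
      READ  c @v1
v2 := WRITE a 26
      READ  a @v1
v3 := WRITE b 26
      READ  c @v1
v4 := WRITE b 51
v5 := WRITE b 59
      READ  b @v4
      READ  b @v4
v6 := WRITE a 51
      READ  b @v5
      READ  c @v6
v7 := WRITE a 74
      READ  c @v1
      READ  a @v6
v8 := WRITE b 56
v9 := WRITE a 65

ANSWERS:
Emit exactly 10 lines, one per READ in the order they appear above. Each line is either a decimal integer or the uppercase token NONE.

Answer: NONE
NONE
NONE
NONE
51
51
59
NONE
NONE
51

Derivation:
v1: WRITE b=42  (b history now [(1, 42)])
READ a @v1: history=[] -> no version <= 1 -> NONE
READ c @v1: history=[] -> no version <= 1 -> NONE
v2: WRITE a=26  (a history now [(2, 26)])
READ a @v1: history=[(2, 26)] -> no version <= 1 -> NONE
v3: WRITE b=26  (b history now [(1, 42), (3, 26)])
READ c @v1: history=[] -> no version <= 1 -> NONE
v4: WRITE b=51  (b history now [(1, 42), (3, 26), (4, 51)])
v5: WRITE b=59  (b history now [(1, 42), (3, 26), (4, 51), (5, 59)])
READ b @v4: history=[(1, 42), (3, 26), (4, 51), (5, 59)] -> pick v4 -> 51
READ b @v4: history=[(1, 42), (3, 26), (4, 51), (5, 59)] -> pick v4 -> 51
v6: WRITE a=51  (a history now [(2, 26), (6, 51)])
READ b @v5: history=[(1, 42), (3, 26), (4, 51), (5, 59)] -> pick v5 -> 59
READ c @v6: history=[] -> no version <= 6 -> NONE
v7: WRITE a=74  (a history now [(2, 26), (6, 51), (7, 74)])
READ c @v1: history=[] -> no version <= 1 -> NONE
READ a @v6: history=[(2, 26), (6, 51), (7, 74)] -> pick v6 -> 51
v8: WRITE b=56  (b history now [(1, 42), (3, 26), (4, 51), (5, 59), (8, 56)])
v9: WRITE a=65  (a history now [(2, 26), (6, 51), (7, 74), (9, 65)])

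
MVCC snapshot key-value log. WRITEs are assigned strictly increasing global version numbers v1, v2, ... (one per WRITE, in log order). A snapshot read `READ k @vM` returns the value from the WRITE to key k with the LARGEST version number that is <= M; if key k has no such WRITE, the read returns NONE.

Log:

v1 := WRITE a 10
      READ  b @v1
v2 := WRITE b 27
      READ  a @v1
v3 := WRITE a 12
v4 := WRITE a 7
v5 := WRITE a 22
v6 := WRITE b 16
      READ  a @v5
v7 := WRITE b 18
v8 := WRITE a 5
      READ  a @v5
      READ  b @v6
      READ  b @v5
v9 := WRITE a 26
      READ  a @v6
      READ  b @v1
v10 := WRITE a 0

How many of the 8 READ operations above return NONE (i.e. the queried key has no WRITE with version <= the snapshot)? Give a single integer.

Answer: 2

Derivation:
v1: WRITE a=10  (a history now [(1, 10)])
READ b @v1: history=[] -> no version <= 1 -> NONE
v2: WRITE b=27  (b history now [(2, 27)])
READ a @v1: history=[(1, 10)] -> pick v1 -> 10
v3: WRITE a=12  (a history now [(1, 10), (3, 12)])
v4: WRITE a=7  (a history now [(1, 10), (3, 12), (4, 7)])
v5: WRITE a=22  (a history now [(1, 10), (3, 12), (4, 7), (5, 22)])
v6: WRITE b=16  (b history now [(2, 27), (6, 16)])
READ a @v5: history=[(1, 10), (3, 12), (4, 7), (5, 22)] -> pick v5 -> 22
v7: WRITE b=18  (b history now [(2, 27), (6, 16), (7, 18)])
v8: WRITE a=5  (a history now [(1, 10), (3, 12), (4, 7), (5, 22), (8, 5)])
READ a @v5: history=[(1, 10), (3, 12), (4, 7), (5, 22), (8, 5)] -> pick v5 -> 22
READ b @v6: history=[(2, 27), (6, 16), (7, 18)] -> pick v6 -> 16
READ b @v5: history=[(2, 27), (6, 16), (7, 18)] -> pick v2 -> 27
v9: WRITE a=26  (a history now [(1, 10), (3, 12), (4, 7), (5, 22), (8, 5), (9, 26)])
READ a @v6: history=[(1, 10), (3, 12), (4, 7), (5, 22), (8, 5), (9, 26)] -> pick v5 -> 22
READ b @v1: history=[(2, 27), (6, 16), (7, 18)] -> no version <= 1 -> NONE
v10: WRITE a=0  (a history now [(1, 10), (3, 12), (4, 7), (5, 22), (8, 5), (9, 26), (10, 0)])
Read results in order: ['NONE', '10', '22', '22', '16', '27', '22', 'NONE']
NONE count = 2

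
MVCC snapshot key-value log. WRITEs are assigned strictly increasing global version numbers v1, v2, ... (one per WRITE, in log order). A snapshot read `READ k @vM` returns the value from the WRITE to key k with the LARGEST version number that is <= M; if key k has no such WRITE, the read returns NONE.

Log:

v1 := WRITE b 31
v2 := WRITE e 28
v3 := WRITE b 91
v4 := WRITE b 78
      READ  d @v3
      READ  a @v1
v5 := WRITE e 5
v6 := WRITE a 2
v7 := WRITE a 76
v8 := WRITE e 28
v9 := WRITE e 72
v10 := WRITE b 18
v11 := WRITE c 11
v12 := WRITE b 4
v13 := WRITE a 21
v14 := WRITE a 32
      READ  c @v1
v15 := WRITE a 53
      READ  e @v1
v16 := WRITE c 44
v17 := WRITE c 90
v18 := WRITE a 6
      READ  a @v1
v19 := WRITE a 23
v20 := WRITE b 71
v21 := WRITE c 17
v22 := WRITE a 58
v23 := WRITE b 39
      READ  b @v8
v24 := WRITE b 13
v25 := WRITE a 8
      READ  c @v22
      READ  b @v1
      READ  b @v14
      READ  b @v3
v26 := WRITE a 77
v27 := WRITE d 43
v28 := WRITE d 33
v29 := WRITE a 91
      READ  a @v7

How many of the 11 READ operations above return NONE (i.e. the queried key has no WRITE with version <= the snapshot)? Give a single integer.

v1: WRITE b=31  (b history now [(1, 31)])
v2: WRITE e=28  (e history now [(2, 28)])
v3: WRITE b=91  (b history now [(1, 31), (3, 91)])
v4: WRITE b=78  (b history now [(1, 31), (3, 91), (4, 78)])
READ d @v3: history=[] -> no version <= 3 -> NONE
READ a @v1: history=[] -> no version <= 1 -> NONE
v5: WRITE e=5  (e history now [(2, 28), (5, 5)])
v6: WRITE a=2  (a history now [(6, 2)])
v7: WRITE a=76  (a history now [(6, 2), (7, 76)])
v8: WRITE e=28  (e history now [(2, 28), (5, 5), (8, 28)])
v9: WRITE e=72  (e history now [(2, 28), (5, 5), (8, 28), (9, 72)])
v10: WRITE b=18  (b history now [(1, 31), (3, 91), (4, 78), (10, 18)])
v11: WRITE c=11  (c history now [(11, 11)])
v12: WRITE b=4  (b history now [(1, 31), (3, 91), (4, 78), (10, 18), (12, 4)])
v13: WRITE a=21  (a history now [(6, 2), (7, 76), (13, 21)])
v14: WRITE a=32  (a history now [(6, 2), (7, 76), (13, 21), (14, 32)])
READ c @v1: history=[(11, 11)] -> no version <= 1 -> NONE
v15: WRITE a=53  (a history now [(6, 2), (7, 76), (13, 21), (14, 32), (15, 53)])
READ e @v1: history=[(2, 28), (5, 5), (8, 28), (9, 72)] -> no version <= 1 -> NONE
v16: WRITE c=44  (c history now [(11, 11), (16, 44)])
v17: WRITE c=90  (c history now [(11, 11), (16, 44), (17, 90)])
v18: WRITE a=6  (a history now [(6, 2), (7, 76), (13, 21), (14, 32), (15, 53), (18, 6)])
READ a @v1: history=[(6, 2), (7, 76), (13, 21), (14, 32), (15, 53), (18, 6)] -> no version <= 1 -> NONE
v19: WRITE a=23  (a history now [(6, 2), (7, 76), (13, 21), (14, 32), (15, 53), (18, 6), (19, 23)])
v20: WRITE b=71  (b history now [(1, 31), (3, 91), (4, 78), (10, 18), (12, 4), (20, 71)])
v21: WRITE c=17  (c history now [(11, 11), (16, 44), (17, 90), (21, 17)])
v22: WRITE a=58  (a history now [(6, 2), (7, 76), (13, 21), (14, 32), (15, 53), (18, 6), (19, 23), (22, 58)])
v23: WRITE b=39  (b history now [(1, 31), (3, 91), (4, 78), (10, 18), (12, 4), (20, 71), (23, 39)])
READ b @v8: history=[(1, 31), (3, 91), (4, 78), (10, 18), (12, 4), (20, 71), (23, 39)] -> pick v4 -> 78
v24: WRITE b=13  (b history now [(1, 31), (3, 91), (4, 78), (10, 18), (12, 4), (20, 71), (23, 39), (24, 13)])
v25: WRITE a=8  (a history now [(6, 2), (7, 76), (13, 21), (14, 32), (15, 53), (18, 6), (19, 23), (22, 58), (25, 8)])
READ c @v22: history=[(11, 11), (16, 44), (17, 90), (21, 17)] -> pick v21 -> 17
READ b @v1: history=[(1, 31), (3, 91), (4, 78), (10, 18), (12, 4), (20, 71), (23, 39), (24, 13)] -> pick v1 -> 31
READ b @v14: history=[(1, 31), (3, 91), (4, 78), (10, 18), (12, 4), (20, 71), (23, 39), (24, 13)] -> pick v12 -> 4
READ b @v3: history=[(1, 31), (3, 91), (4, 78), (10, 18), (12, 4), (20, 71), (23, 39), (24, 13)] -> pick v3 -> 91
v26: WRITE a=77  (a history now [(6, 2), (7, 76), (13, 21), (14, 32), (15, 53), (18, 6), (19, 23), (22, 58), (25, 8), (26, 77)])
v27: WRITE d=43  (d history now [(27, 43)])
v28: WRITE d=33  (d history now [(27, 43), (28, 33)])
v29: WRITE a=91  (a history now [(6, 2), (7, 76), (13, 21), (14, 32), (15, 53), (18, 6), (19, 23), (22, 58), (25, 8), (26, 77), (29, 91)])
READ a @v7: history=[(6, 2), (7, 76), (13, 21), (14, 32), (15, 53), (18, 6), (19, 23), (22, 58), (25, 8), (26, 77), (29, 91)] -> pick v7 -> 76
Read results in order: ['NONE', 'NONE', 'NONE', 'NONE', 'NONE', '78', '17', '31', '4', '91', '76']
NONE count = 5

Answer: 5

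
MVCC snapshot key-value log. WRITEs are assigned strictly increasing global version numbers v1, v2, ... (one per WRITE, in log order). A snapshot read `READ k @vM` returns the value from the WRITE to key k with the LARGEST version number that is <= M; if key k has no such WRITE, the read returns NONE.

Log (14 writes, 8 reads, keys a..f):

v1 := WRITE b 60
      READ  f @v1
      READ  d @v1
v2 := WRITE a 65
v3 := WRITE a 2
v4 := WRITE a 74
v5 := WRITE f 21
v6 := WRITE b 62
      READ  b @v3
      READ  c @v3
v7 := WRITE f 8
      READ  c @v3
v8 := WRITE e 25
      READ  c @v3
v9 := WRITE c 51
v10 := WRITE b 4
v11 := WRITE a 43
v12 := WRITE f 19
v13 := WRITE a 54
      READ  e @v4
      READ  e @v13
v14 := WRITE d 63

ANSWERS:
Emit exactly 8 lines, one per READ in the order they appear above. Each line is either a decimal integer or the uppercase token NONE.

Answer: NONE
NONE
60
NONE
NONE
NONE
NONE
25

Derivation:
v1: WRITE b=60  (b history now [(1, 60)])
READ f @v1: history=[] -> no version <= 1 -> NONE
READ d @v1: history=[] -> no version <= 1 -> NONE
v2: WRITE a=65  (a history now [(2, 65)])
v3: WRITE a=2  (a history now [(2, 65), (3, 2)])
v4: WRITE a=74  (a history now [(2, 65), (3, 2), (4, 74)])
v5: WRITE f=21  (f history now [(5, 21)])
v6: WRITE b=62  (b history now [(1, 60), (6, 62)])
READ b @v3: history=[(1, 60), (6, 62)] -> pick v1 -> 60
READ c @v3: history=[] -> no version <= 3 -> NONE
v7: WRITE f=8  (f history now [(5, 21), (7, 8)])
READ c @v3: history=[] -> no version <= 3 -> NONE
v8: WRITE e=25  (e history now [(8, 25)])
READ c @v3: history=[] -> no version <= 3 -> NONE
v9: WRITE c=51  (c history now [(9, 51)])
v10: WRITE b=4  (b history now [(1, 60), (6, 62), (10, 4)])
v11: WRITE a=43  (a history now [(2, 65), (3, 2), (4, 74), (11, 43)])
v12: WRITE f=19  (f history now [(5, 21), (7, 8), (12, 19)])
v13: WRITE a=54  (a history now [(2, 65), (3, 2), (4, 74), (11, 43), (13, 54)])
READ e @v4: history=[(8, 25)] -> no version <= 4 -> NONE
READ e @v13: history=[(8, 25)] -> pick v8 -> 25
v14: WRITE d=63  (d history now [(14, 63)])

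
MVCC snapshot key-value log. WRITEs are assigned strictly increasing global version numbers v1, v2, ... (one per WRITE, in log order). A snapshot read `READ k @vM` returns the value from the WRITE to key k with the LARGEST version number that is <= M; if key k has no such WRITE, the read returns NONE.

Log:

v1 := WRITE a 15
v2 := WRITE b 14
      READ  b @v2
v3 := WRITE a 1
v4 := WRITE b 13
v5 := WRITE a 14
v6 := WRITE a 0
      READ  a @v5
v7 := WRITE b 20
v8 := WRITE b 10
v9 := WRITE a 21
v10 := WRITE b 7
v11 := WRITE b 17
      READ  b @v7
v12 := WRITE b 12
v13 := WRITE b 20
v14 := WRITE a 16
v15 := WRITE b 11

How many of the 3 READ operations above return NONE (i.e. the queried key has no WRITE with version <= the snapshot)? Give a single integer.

Answer: 0

Derivation:
v1: WRITE a=15  (a history now [(1, 15)])
v2: WRITE b=14  (b history now [(2, 14)])
READ b @v2: history=[(2, 14)] -> pick v2 -> 14
v3: WRITE a=1  (a history now [(1, 15), (3, 1)])
v4: WRITE b=13  (b history now [(2, 14), (4, 13)])
v5: WRITE a=14  (a history now [(1, 15), (3, 1), (5, 14)])
v6: WRITE a=0  (a history now [(1, 15), (3, 1), (5, 14), (6, 0)])
READ a @v5: history=[(1, 15), (3, 1), (5, 14), (6, 0)] -> pick v5 -> 14
v7: WRITE b=20  (b history now [(2, 14), (4, 13), (7, 20)])
v8: WRITE b=10  (b history now [(2, 14), (4, 13), (7, 20), (8, 10)])
v9: WRITE a=21  (a history now [(1, 15), (3, 1), (5, 14), (6, 0), (9, 21)])
v10: WRITE b=7  (b history now [(2, 14), (4, 13), (7, 20), (8, 10), (10, 7)])
v11: WRITE b=17  (b history now [(2, 14), (4, 13), (7, 20), (8, 10), (10, 7), (11, 17)])
READ b @v7: history=[(2, 14), (4, 13), (7, 20), (8, 10), (10, 7), (11, 17)] -> pick v7 -> 20
v12: WRITE b=12  (b history now [(2, 14), (4, 13), (7, 20), (8, 10), (10, 7), (11, 17), (12, 12)])
v13: WRITE b=20  (b history now [(2, 14), (4, 13), (7, 20), (8, 10), (10, 7), (11, 17), (12, 12), (13, 20)])
v14: WRITE a=16  (a history now [(1, 15), (3, 1), (5, 14), (6, 0), (9, 21), (14, 16)])
v15: WRITE b=11  (b history now [(2, 14), (4, 13), (7, 20), (8, 10), (10, 7), (11, 17), (12, 12), (13, 20), (15, 11)])
Read results in order: ['14', '14', '20']
NONE count = 0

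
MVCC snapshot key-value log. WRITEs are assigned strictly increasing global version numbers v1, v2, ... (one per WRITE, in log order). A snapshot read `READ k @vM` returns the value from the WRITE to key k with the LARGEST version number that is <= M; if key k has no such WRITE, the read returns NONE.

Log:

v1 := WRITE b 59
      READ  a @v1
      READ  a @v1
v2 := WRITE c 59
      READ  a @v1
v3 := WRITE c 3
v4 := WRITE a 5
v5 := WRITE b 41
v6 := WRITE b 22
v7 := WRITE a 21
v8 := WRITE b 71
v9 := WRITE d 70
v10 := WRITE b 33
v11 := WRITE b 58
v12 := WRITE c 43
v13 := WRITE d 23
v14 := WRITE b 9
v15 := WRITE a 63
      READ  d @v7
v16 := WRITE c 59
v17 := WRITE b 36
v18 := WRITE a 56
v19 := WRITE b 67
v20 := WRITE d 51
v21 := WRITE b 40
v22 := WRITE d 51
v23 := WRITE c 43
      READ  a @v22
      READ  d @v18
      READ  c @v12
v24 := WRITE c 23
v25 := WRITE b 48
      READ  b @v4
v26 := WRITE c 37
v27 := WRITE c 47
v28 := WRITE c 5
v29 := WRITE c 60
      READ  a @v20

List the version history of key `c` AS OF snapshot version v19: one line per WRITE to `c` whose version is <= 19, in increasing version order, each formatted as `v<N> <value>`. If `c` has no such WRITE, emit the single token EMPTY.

Scan writes for key=c with version <= 19:
  v1 WRITE b 59 -> skip
  v2 WRITE c 59 -> keep
  v3 WRITE c 3 -> keep
  v4 WRITE a 5 -> skip
  v5 WRITE b 41 -> skip
  v6 WRITE b 22 -> skip
  v7 WRITE a 21 -> skip
  v8 WRITE b 71 -> skip
  v9 WRITE d 70 -> skip
  v10 WRITE b 33 -> skip
  v11 WRITE b 58 -> skip
  v12 WRITE c 43 -> keep
  v13 WRITE d 23 -> skip
  v14 WRITE b 9 -> skip
  v15 WRITE a 63 -> skip
  v16 WRITE c 59 -> keep
  v17 WRITE b 36 -> skip
  v18 WRITE a 56 -> skip
  v19 WRITE b 67 -> skip
  v20 WRITE d 51 -> skip
  v21 WRITE b 40 -> skip
  v22 WRITE d 51 -> skip
  v23 WRITE c 43 -> drop (> snap)
  v24 WRITE c 23 -> drop (> snap)
  v25 WRITE b 48 -> skip
  v26 WRITE c 37 -> drop (> snap)
  v27 WRITE c 47 -> drop (> snap)
  v28 WRITE c 5 -> drop (> snap)
  v29 WRITE c 60 -> drop (> snap)
Collected: [(2, 59), (3, 3), (12, 43), (16, 59)]

Answer: v2 59
v3 3
v12 43
v16 59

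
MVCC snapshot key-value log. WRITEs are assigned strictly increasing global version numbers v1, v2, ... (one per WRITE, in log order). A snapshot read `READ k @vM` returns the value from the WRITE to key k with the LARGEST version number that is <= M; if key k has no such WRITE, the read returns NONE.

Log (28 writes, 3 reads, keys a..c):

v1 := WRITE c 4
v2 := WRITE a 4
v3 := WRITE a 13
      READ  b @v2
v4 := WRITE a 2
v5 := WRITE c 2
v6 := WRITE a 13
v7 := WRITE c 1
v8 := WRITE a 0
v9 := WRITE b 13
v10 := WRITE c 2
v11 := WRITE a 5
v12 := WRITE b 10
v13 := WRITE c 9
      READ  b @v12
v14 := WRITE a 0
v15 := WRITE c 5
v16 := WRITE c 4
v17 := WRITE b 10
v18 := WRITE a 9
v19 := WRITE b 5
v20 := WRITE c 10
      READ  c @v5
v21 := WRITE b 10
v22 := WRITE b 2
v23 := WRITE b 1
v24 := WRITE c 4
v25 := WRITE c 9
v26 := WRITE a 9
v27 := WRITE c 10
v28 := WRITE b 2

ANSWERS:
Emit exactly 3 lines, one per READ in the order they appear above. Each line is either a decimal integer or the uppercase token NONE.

v1: WRITE c=4  (c history now [(1, 4)])
v2: WRITE a=4  (a history now [(2, 4)])
v3: WRITE a=13  (a history now [(2, 4), (3, 13)])
READ b @v2: history=[] -> no version <= 2 -> NONE
v4: WRITE a=2  (a history now [(2, 4), (3, 13), (4, 2)])
v5: WRITE c=2  (c history now [(1, 4), (5, 2)])
v6: WRITE a=13  (a history now [(2, 4), (3, 13), (4, 2), (6, 13)])
v7: WRITE c=1  (c history now [(1, 4), (5, 2), (7, 1)])
v8: WRITE a=0  (a history now [(2, 4), (3, 13), (4, 2), (6, 13), (8, 0)])
v9: WRITE b=13  (b history now [(9, 13)])
v10: WRITE c=2  (c history now [(1, 4), (5, 2), (7, 1), (10, 2)])
v11: WRITE a=5  (a history now [(2, 4), (3, 13), (4, 2), (6, 13), (8, 0), (11, 5)])
v12: WRITE b=10  (b history now [(9, 13), (12, 10)])
v13: WRITE c=9  (c history now [(1, 4), (5, 2), (7, 1), (10, 2), (13, 9)])
READ b @v12: history=[(9, 13), (12, 10)] -> pick v12 -> 10
v14: WRITE a=0  (a history now [(2, 4), (3, 13), (4, 2), (6, 13), (8, 0), (11, 5), (14, 0)])
v15: WRITE c=5  (c history now [(1, 4), (5, 2), (7, 1), (10, 2), (13, 9), (15, 5)])
v16: WRITE c=4  (c history now [(1, 4), (5, 2), (7, 1), (10, 2), (13, 9), (15, 5), (16, 4)])
v17: WRITE b=10  (b history now [(9, 13), (12, 10), (17, 10)])
v18: WRITE a=9  (a history now [(2, 4), (3, 13), (4, 2), (6, 13), (8, 0), (11, 5), (14, 0), (18, 9)])
v19: WRITE b=5  (b history now [(9, 13), (12, 10), (17, 10), (19, 5)])
v20: WRITE c=10  (c history now [(1, 4), (5, 2), (7, 1), (10, 2), (13, 9), (15, 5), (16, 4), (20, 10)])
READ c @v5: history=[(1, 4), (5, 2), (7, 1), (10, 2), (13, 9), (15, 5), (16, 4), (20, 10)] -> pick v5 -> 2
v21: WRITE b=10  (b history now [(9, 13), (12, 10), (17, 10), (19, 5), (21, 10)])
v22: WRITE b=2  (b history now [(9, 13), (12, 10), (17, 10), (19, 5), (21, 10), (22, 2)])
v23: WRITE b=1  (b history now [(9, 13), (12, 10), (17, 10), (19, 5), (21, 10), (22, 2), (23, 1)])
v24: WRITE c=4  (c history now [(1, 4), (5, 2), (7, 1), (10, 2), (13, 9), (15, 5), (16, 4), (20, 10), (24, 4)])
v25: WRITE c=9  (c history now [(1, 4), (5, 2), (7, 1), (10, 2), (13, 9), (15, 5), (16, 4), (20, 10), (24, 4), (25, 9)])
v26: WRITE a=9  (a history now [(2, 4), (3, 13), (4, 2), (6, 13), (8, 0), (11, 5), (14, 0), (18, 9), (26, 9)])
v27: WRITE c=10  (c history now [(1, 4), (5, 2), (7, 1), (10, 2), (13, 9), (15, 5), (16, 4), (20, 10), (24, 4), (25, 9), (27, 10)])
v28: WRITE b=2  (b history now [(9, 13), (12, 10), (17, 10), (19, 5), (21, 10), (22, 2), (23, 1), (28, 2)])

Answer: NONE
10
2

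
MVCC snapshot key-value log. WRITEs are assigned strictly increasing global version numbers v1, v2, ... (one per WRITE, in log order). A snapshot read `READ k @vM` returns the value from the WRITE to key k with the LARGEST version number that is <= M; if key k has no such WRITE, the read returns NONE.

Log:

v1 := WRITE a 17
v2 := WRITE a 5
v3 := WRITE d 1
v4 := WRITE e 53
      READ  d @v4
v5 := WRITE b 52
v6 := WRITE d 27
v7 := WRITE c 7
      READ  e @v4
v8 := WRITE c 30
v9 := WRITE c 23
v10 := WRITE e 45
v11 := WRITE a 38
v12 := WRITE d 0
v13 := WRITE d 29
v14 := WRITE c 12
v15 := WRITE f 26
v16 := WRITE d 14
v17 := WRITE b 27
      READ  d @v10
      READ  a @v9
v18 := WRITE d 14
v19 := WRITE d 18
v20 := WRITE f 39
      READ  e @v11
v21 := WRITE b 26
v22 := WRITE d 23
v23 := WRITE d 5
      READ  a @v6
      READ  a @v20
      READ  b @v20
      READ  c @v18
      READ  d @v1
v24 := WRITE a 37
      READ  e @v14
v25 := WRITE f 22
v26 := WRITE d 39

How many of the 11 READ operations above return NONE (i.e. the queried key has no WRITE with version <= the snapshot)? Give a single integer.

Answer: 1

Derivation:
v1: WRITE a=17  (a history now [(1, 17)])
v2: WRITE a=5  (a history now [(1, 17), (2, 5)])
v3: WRITE d=1  (d history now [(3, 1)])
v4: WRITE e=53  (e history now [(4, 53)])
READ d @v4: history=[(3, 1)] -> pick v3 -> 1
v5: WRITE b=52  (b history now [(5, 52)])
v6: WRITE d=27  (d history now [(3, 1), (6, 27)])
v7: WRITE c=7  (c history now [(7, 7)])
READ e @v4: history=[(4, 53)] -> pick v4 -> 53
v8: WRITE c=30  (c history now [(7, 7), (8, 30)])
v9: WRITE c=23  (c history now [(7, 7), (8, 30), (9, 23)])
v10: WRITE e=45  (e history now [(4, 53), (10, 45)])
v11: WRITE a=38  (a history now [(1, 17), (2, 5), (11, 38)])
v12: WRITE d=0  (d history now [(3, 1), (6, 27), (12, 0)])
v13: WRITE d=29  (d history now [(3, 1), (6, 27), (12, 0), (13, 29)])
v14: WRITE c=12  (c history now [(7, 7), (8, 30), (9, 23), (14, 12)])
v15: WRITE f=26  (f history now [(15, 26)])
v16: WRITE d=14  (d history now [(3, 1), (6, 27), (12, 0), (13, 29), (16, 14)])
v17: WRITE b=27  (b history now [(5, 52), (17, 27)])
READ d @v10: history=[(3, 1), (6, 27), (12, 0), (13, 29), (16, 14)] -> pick v6 -> 27
READ a @v9: history=[(1, 17), (2, 5), (11, 38)] -> pick v2 -> 5
v18: WRITE d=14  (d history now [(3, 1), (6, 27), (12, 0), (13, 29), (16, 14), (18, 14)])
v19: WRITE d=18  (d history now [(3, 1), (6, 27), (12, 0), (13, 29), (16, 14), (18, 14), (19, 18)])
v20: WRITE f=39  (f history now [(15, 26), (20, 39)])
READ e @v11: history=[(4, 53), (10, 45)] -> pick v10 -> 45
v21: WRITE b=26  (b history now [(5, 52), (17, 27), (21, 26)])
v22: WRITE d=23  (d history now [(3, 1), (6, 27), (12, 0), (13, 29), (16, 14), (18, 14), (19, 18), (22, 23)])
v23: WRITE d=5  (d history now [(3, 1), (6, 27), (12, 0), (13, 29), (16, 14), (18, 14), (19, 18), (22, 23), (23, 5)])
READ a @v6: history=[(1, 17), (2, 5), (11, 38)] -> pick v2 -> 5
READ a @v20: history=[(1, 17), (2, 5), (11, 38)] -> pick v11 -> 38
READ b @v20: history=[(5, 52), (17, 27), (21, 26)] -> pick v17 -> 27
READ c @v18: history=[(7, 7), (8, 30), (9, 23), (14, 12)] -> pick v14 -> 12
READ d @v1: history=[(3, 1), (6, 27), (12, 0), (13, 29), (16, 14), (18, 14), (19, 18), (22, 23), (23, 5)] -> no version <= 1 -> NONE
v24: WRITE a=37  (a history now [(1, 17), (2, 5), (11, 38), (24, 37)])
READ e @v14: history=[(4, 53), (10, 45)] -> pick v10 -> 45
v25: WRITE f=22  (f history now [(15, 26), (20, 39), (25, 22)])
v26: WRITE d=39  (d history now [(3, 1), (6, 27), (12, 0), (13, 29), (16, 14), (18, 14), (19, 18), (22, 23), (23, 5), (26, 39)])
Read results in order: ['1', '53', '27', '5', '45', '5', '38', '27', '12', 'NONE', '45']
NONE count = 1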